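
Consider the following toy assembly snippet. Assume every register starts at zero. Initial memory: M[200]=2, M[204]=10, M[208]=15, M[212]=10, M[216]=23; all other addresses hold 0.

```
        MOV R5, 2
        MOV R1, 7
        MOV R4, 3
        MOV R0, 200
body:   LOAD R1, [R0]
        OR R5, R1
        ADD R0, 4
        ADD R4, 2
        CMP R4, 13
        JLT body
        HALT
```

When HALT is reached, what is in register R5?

R5=2
R1=7
R4=3
R0=200
R1=M[200]=2
R5=2|2=2
R0=200+4=204
R4=3+2=5
CMP R4, 13  (cmp 5,13)
JLT body: taken
R1=M[204]=10
R5=2|10=10
R0=204+4=208
R4=5+2=7
CMP R4, 13  (cmp 7,13)
JLT body: taken
R1=M[208]=15
R5=10|15=15
R0=208+4=212
R4=7+2=9
CMP R4, 13  (cmp 9,13)
JLT body: taken
R1=M[212]=10
R5=15|10=15
R0=212+4=216
R4=9+2=11
CMP R4, 13  (cmp 11,13)
JLT body: taken
R1=M[216]=23
R5=15|23=31
R0=216+4=220
R4=11+2=13
CMP R4, 13  (cmp 13,13)
JLT body: not taken
halt.

31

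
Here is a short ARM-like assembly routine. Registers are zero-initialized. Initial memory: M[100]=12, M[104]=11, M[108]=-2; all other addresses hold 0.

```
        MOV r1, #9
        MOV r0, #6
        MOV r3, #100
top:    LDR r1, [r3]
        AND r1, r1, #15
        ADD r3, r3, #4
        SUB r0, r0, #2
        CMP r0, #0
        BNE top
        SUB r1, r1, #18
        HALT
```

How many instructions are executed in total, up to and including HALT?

23

r1=9
r0=6
r3=100
r1=M[100]=12
r1=12&15=12
r3=100+4=104
r0=6-2=4
CMP r0, #0  (cmp 4,0)
BNE top: taken
r1=M[104]=11
r1=11&15=11
r3=104+4=108
r0=4-2=2
CMP r0, #0  (cmp 2,0)
BNE top: taken
r1=M[108]=-2
r1=(-2)&15=14
r3=108+4=112
r0=2-2=0
CMP r0, #0  (cmp 0,0)
BNE top: not taken
r1=14-18=-4
halt.
Total executed instructions: 23.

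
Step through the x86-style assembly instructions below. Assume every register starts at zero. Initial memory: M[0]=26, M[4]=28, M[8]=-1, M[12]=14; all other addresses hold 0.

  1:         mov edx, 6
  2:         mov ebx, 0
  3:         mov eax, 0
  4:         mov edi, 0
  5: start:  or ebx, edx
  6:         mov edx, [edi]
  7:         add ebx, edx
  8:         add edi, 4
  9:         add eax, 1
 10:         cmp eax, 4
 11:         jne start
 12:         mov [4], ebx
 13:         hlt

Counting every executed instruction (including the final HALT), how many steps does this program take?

edx=6
ebx=0
eax=0
edi=0
ebx=0|6=6
edx=M[0]=26
ebx=6+26=32
edi=0+4=4
eax=0+1=1
cmp eax, 4  (cmp 1,4)
jne start: taken
ebx=32|26=58
edx=M[4]=28
ebx=58+28=86
edi=4+4=8
eax=1+1=2
cmp eax, 4  (cmp 2,4)
jne start: taken
ebx=86|28=94
edx=M[8]=-1
ebx=94+(-1)=93
edi=8+4=12
eax=2+1=3
cmp eax, 4  (cmp 3,4)
jne start: taken
ebx=93|(-1)=-1
edx=M[12]=14
ebx=(-1)+14=13
edi=12+4=16
eax=3+1=4
cmp eax, 4  (cmp 4,4)
jne start: not taken
mov [4], ebx → M[4]=13
halt.
Total executed instructions: 34.

34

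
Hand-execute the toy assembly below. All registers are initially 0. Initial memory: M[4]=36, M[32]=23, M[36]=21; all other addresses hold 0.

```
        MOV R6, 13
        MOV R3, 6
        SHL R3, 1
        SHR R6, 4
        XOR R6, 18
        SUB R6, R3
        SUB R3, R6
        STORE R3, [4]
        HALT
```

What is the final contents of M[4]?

6

MOV R6, 13 → R6=13
MOV R3, 6 → R3=6
SHL R3, 1 → R3=6<<1=12
SHR R6, 4 → R6=13>>4=0
XOR R6, 18 → R6=0^18=18
SUB R6, R3 → R6=18-12=6
SUB R3, R6 → R3=12-6=6
STORE R3, [4] → M[4]=6
halt.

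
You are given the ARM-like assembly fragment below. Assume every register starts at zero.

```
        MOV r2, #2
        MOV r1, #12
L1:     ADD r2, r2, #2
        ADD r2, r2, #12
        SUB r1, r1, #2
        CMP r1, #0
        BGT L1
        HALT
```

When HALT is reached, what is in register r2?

86

r2=2
r1=12
r2=2+2=4
r2=4+12=16
r1=12-2=10
CMP r1, #0  (cmp 10,0)
BGT L1: taken
r2=16+2=18
r2=18+12=30
r1=10-2=8
CMP r1, #0  (cmp 8,0)
BGT L1: taken
r2=30+2=32
r2=32+12=44
r1=8-2=6
CMP r1, #0  (cmp 6,0)
BGT L1: taken
r2=44+2=46
r2=46+12=58
r1=6-2=4
CMP r1, #0  (cmp 4,0)
BGT L1: taken
r2=58+2=60
r2=60+12=72
r1=4-2=2
CMP r1, #0  (cmp 2,0)
BGT L1: taken
r2=72+2=74
r2=74+12=86
r1=2-2=0
CMP r1, #0  (cmp 0,0)
BGT L1: not taken
halt.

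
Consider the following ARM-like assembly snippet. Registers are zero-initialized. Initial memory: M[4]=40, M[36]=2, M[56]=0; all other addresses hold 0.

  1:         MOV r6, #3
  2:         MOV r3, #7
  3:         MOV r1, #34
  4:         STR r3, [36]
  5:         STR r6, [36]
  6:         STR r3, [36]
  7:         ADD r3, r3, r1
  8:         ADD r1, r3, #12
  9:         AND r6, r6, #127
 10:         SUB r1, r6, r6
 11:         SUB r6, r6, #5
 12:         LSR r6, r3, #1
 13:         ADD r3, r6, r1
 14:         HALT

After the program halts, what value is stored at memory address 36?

7

MOV r6, #3 → r6=3
MOV r3, #7 → r3=7
MOV r1, #34 → r1=34
STR r3, [36] → M[36]=7
STR r6, [36] → M[36]=3
STR r3, [36] → M[36]=7
ADD r3, r3, r1 → r3=7+34=41
ADD r1, r3, #12 → r1=41+12=53
AND r6, r6, #127 → r6=3&127=3
SUB r1, r6, r6 → r1=3-3=0
SUB r6, r6, #5 → r6=3-5=-2
LSR r6, r3, #1 → r6=41>>1=20
ADD r3, r6, r1 → r3=20+0=20
halt.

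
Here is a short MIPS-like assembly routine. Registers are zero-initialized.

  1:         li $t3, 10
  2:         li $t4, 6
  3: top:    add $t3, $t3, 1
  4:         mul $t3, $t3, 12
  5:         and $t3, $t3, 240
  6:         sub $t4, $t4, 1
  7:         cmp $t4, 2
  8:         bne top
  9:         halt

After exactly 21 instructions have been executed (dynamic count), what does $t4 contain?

3

li $t3, 10 → $t3=10
li $t4, 6 → $t4=6
add $t3, $t3, 1 → $t3=10+1=11
mul $t3, $t3, 12 → $t3=11*12=132
and $t3, $t3, 240 → $t3=132&240=128
sub $t4, $t4, 1 → $t4=6-1=5
cmp $t4, 2  (cmp 5,2)
bne top: taken
add $t3, $t3, 1 → $t3=128+1=129
mul $t3, $t3, 12 → $t3=129*12=1548
and $t3, $t3, 240 → $t3=1548&240=0
sub $t4, $t4, 1 → $t4=5-1=4
cmp $t4, 2  (cmp 4,2)
bne top: taken
add $t3, $t3, 1 → $t3=0+1=1
mul $t3, $t3, 12 → $t3=1*12=12
and $t3, $t3, 240 → $t3=12&240=0
sub $t4, $t4, 1 → $t4=4-1=3
cmp $t4, 2  (cmp 3,2)
bne top: taken
add $t3, $t3, 1 → $t3=0+1=1
After step 21: $t4 = 3.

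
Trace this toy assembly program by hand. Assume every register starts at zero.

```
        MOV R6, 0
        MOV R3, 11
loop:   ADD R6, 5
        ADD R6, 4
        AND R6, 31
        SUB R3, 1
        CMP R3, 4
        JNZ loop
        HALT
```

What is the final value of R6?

R6=0
R3=11
R6=0+5=5
R6=5+4=9
R6=9&31=9
R3=11-1=10
CMP R3, 4  (cmp 10,4)
JNZ loop: taken
R6=9+5=14
R6=14+4=18
R6=18&31=18
R3=10-1=9
CMP R3, 4  (cmp 9,4)
JNZ loop: taken
R6=18+5=23
R6=23+4=27
R6=27&31=27
R3=9-1=8
CMP R3, 4  (cmp 8,4)
JNZ loop: taken
R6=27+5=32
R6=32+4=36
R6=36&31=4
R3=8-1=7
CMP R3, 4  (cmp 7,4)
JNZ loop: taken
R6=4+5=9
R6=9+4=13
R6=13&31=13
R3=7-1=6
CMP R3, 4  (cmp 6,4)
JNZ loop: taken
R6=13+5=18
R6=18+4=22
R6=22&31=22
R3=6-1=5
CMP R3, 4  (cmp 5,4)
JNZ loop: taken
R6=22+5=27
R6=27+4=31
R6=31&31=31
R3=5-1=4
CMP R3, 4  (cmp 4,4)
JNZ loop: not taken
halt.

31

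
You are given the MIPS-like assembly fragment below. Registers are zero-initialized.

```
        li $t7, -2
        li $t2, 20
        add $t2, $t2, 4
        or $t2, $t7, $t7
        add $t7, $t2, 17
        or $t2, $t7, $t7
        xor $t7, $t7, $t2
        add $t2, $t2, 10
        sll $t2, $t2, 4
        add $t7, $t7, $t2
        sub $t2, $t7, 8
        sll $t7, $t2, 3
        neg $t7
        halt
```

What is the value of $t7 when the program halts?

-3136

li $t7, -2 → $t7=-2
li $t2, 20 → $t2=20
add $t2, $t2, 4 → $t2=20+4=24
or $t2, $t7, $t7 → $t2=(-2)|(-2)=-2
add $t7, $t2, 17 → $t7=(-2)+17=15
or $t2, $t7, $t7 → $t2=15|15=15
xor $t7, $t7, $t2 → $t7=15^15=0
add $t2, $t2, 10 → $t2=15+10=25
sll $t2, $t2, 4 → $t2=25<<4=400
add $t7, $t7, $t2 → $t7=0+400=400
sub $t2, $t7, 8 → $t2=400-8=392
sll $t7, $t2, 3 → $t7=392<<3=3136
neg $t7 → $t7=-(3136)=-3136
halt.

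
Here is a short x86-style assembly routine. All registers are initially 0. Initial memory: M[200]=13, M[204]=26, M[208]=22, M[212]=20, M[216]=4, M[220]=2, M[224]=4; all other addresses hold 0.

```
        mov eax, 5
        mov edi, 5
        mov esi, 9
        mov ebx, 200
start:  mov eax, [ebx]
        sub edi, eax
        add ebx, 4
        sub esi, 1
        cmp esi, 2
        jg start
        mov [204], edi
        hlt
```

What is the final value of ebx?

228

eax=5
edi=5
esi=9
ebx=200
eax=M[200]=13
edi=5-13=-8
ebx=200+4=204
esi=9-1=8
cmp esi, 2  (cmp 8,2)
jg start: taken
eax=M[204]=26
edi=(-8)-26=-34
ebx=204+4=208
esi=8-1=7
cmp esi, 2  (cmp 7,2)
jg start: taken
eax=M[208]=22
edi=(-34)-22=-56
ebx=208+4=212
esi=7-1=6
cmp esi, 2  (cmp 6,2)
jg start: taken
eax=M[212]=20
edi=(-56)-20=-76
ebx=212+4=216
esi=6-1=5
cmp esi, 2  (cmp 5,2)
jg start: taken
eax=M[216]=4
edi=(-76)-4=-80
ebx=216+4=220
esi=5-1=4
cmp esi, 2  (cmp 4,2)
jg start: taken
eax=M[220]=2
edi=(-80)-2=-82
ebx=220+4=224
esi=4-1=3
cmp esi, 2  (cmp 3,2)
jg start: taken
eax=M[224]=4
edi=(-82)-4=-86
ebx=224+4=228
esi=3-1=2
cmp esi, 2  (cmp 2,2)
jg start: not taken
mov [204], edi → M[204]=-86
halt.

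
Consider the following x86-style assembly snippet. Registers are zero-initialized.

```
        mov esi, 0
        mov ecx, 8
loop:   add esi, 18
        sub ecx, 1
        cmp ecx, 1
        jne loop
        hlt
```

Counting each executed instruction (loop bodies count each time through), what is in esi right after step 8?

36

mov esi, 0 → esi=0
mov ecx, 8 → ecx=8
add esi, 18 → esi=0+18=18
sub ecx, 1 → ecx=8-1=7
cmp ecx, 1  (cmp 7,1)
jne loop: taken
add esi, 18 → esi=18+18=36
sub ecx, 1 → ecx=7-1=6
After step 8: esi = 36.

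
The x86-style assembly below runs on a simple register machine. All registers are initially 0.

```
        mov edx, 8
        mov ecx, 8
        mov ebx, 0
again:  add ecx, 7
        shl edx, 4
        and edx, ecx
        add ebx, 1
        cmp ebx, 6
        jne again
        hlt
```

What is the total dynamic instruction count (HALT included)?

40

edx=8
ecx=8
ebx=0
ecx=8+7=15
edx=8<<4=128
edx=128&15=0
ebx=0+1=1
cmp ebx, 6  (cmp 1,6)
jne again: taken
ecx=15+7=22
edx=0<<4=0
edx=0&22=0
ebx=1+1=2
cmp ebx, 6  (cmp 2,6)
jne again: taken
ecx=22+7=29
edx=0<<4=0
edx=0&29=0
ebx=2+1=3
cmp ebx, 6  (cmp 3,6)
jne again: taken
ecx=29+7=36
edx=0<<4=0
edx=0&36=0
ebx=3+1=4
cmp ebx, 6  (cmp 4,6)
jne again: taken
ecx=36+7=43
edx=0<<4=0
edx=0&43=0
ebx=4+1=5
cmp ebx, 6  (cmp 5,6)
jne again: taken
ecx=43+7=50
edx=0<<4=0
edx=0&50=0
ebx=5+1=6
cmp ebx, 6  (cmp 6,6)
jne again: not taken
halt.
Total executed instructions: 40.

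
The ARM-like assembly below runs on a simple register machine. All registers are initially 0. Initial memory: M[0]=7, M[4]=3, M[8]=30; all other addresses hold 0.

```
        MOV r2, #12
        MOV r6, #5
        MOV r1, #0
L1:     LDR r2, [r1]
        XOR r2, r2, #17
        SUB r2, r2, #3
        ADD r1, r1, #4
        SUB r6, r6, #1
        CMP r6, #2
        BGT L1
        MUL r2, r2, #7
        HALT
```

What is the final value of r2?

84

r2=12
r6=5
r1=0
r2=M[0]=7
r2=7^17=22
r2=22-3=19
r1=0+4=4
r6=5-1=4
CMP r6, #2  (cmp 4,2)
BGT L1: taken
r2=M[4]=3
r2=3^17=18
r2=18-3=15
r1=4+4=8
r6=4-1=3
CMP r6, #2  (cmp 3,2)
BGT L1: taken
r2=M[8]=30
r2=30^17=15
r2=15-3=12
r1=8+4=12
r6=3-1=2
CMP r6, #2  (cmp 2,2)
BGT L1: not taken
r2=12*7=84
halt.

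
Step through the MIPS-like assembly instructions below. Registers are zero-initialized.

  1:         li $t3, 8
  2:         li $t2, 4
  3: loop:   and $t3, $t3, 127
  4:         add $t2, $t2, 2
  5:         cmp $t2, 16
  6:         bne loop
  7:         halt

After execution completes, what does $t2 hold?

16

after li $t3, 8: $t3=8
after li $t2, 4: $t2=4
after and $t3, $t3, 127: $t3=8&127=8
after add $t2, $t2, 2: $t2=4+2=6
cmp $t2, 16  (cmp 6,16)
bne loop: taken
after and $t3, $t3, 127: $t3=8&127=8
after add $t2, $t2, 2: $t2=6+2=8
cmp $t2, 16  (cmp 8,16)
bne loop: taken
after and $t3, $t3, 127: $t3=8&127=8
after add $t2, $t2, 2: $t2=8+2=10
cmp $t2, 16  (cmp 10,16)
bne loop: taken
after and $t3, $t3, 127: $t3=8&127=8
after add $t2, $t2, 2: $t2=10+2=12
cmp $t2, 16  (cmp 12,16)
bne loop: taken
after and $t3, $t3, 127: $t3=8&127=8
after add $t2, $t2, 2: $t2=12+2=14
cmp $t2, 16  (cmp 14,16)
bne loop: taken
after and $t3, $t3, 127: $t3=8&127=8
after add $t2, $t2, 2: $t2=14+2=16
cmp $t2, 16  (cmp 16,16)
bne loop: not taken
halt.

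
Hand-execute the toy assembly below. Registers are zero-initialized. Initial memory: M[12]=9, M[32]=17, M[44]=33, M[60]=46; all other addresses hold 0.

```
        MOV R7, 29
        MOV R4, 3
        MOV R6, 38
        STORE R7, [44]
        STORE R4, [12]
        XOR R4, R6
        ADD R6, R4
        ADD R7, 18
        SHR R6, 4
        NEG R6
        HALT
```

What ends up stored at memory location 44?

after MOV R7, 29: R7=29
after MOV R4, 3: R4=3
after MOV R6, 38: R6=38
STORE R7, [44] → M[44]=29
STORE R4, [12] → M[12]=3
after XOR R4, R6: R4=3^38=37
after ADD R6, R4: R6=38+37=75
after ADD R7, 18: R7=29+18=47
after SHR R6, 4: R6=75>>4=4
after NEG R6: R6=-(4)=-4
halt.

29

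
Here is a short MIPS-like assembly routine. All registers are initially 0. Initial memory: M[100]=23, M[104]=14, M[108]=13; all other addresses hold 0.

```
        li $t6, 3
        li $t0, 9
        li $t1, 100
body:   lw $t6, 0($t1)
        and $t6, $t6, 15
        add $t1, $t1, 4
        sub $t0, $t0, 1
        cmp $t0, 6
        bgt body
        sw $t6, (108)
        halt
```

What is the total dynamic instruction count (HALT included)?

after li $t6, 3: $t6=3
after li $t0, 9: $t0=9
after li $t1, 100: $t1=100
after lw $t6, 0($t1): $t6=M[100]=23
after and $t6, $t6, 15: $t6=23&15=7
after add $t1, $t1, 4: $t1=100+4=104
after sub $t0, $t0, 1: $t0=9-1=8
cmp $t0, 6  (cmp 8,6)
bgt body: taken
after lw $t6, 0($t1): $t6=M[104]=14
after and $t6, $t6, 15: $t6=14&15=14
after add $t1, $t1, 4: $t1=104+4=108
after sub $t0, $t0, 1: $t0=8-1=7
cmp $t0, 6  (cmp 7,6)
bgt body: taken
after lw $t6, 0($t1): $t6=M[108]=13
after and $t6, $t6, 15: $t6=13&15=13
after add $t1, $t1, 4: $t1=108+4=112
after sub $t0, $t0, 1: $t0=7-1=6
cmp $t0, 6  (cmp 6,6)
bgt body: not taken
sw $t6, (108) → M[108]=13
halt.
Total executed instructions: 23.

23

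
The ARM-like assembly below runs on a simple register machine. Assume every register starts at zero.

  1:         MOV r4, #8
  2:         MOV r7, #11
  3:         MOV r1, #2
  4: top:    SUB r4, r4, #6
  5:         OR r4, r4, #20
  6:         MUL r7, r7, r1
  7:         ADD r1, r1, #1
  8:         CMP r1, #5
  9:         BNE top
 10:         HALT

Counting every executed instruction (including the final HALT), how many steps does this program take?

after MOV r4, #8: r4=8
after MOV r7, #11: r7=11
after MOV r1, #2: r1=2
after SUB r4, r4, #6: r4=8-6=2
after OR r4, r4, #20: r4=2|20=22
after MUL r7, r7, r1: r7=11*2=22
after ADD r1, r1, #1: r1=2+1=3
CMP r1, #5  (cmp 3,5)
BNE top: taken
after SUB r4, r4, #6: r4=22-6=16
after OR r4, r4, #20: r4=16|20=20
after MUL r7, r7, r1: r7=22*3=66
after ADD r1, r1, #1: r1=3+1=4
CMP r1, #5  (cmp 4,5)
BNE top: taken
after SUB r4, r4, #6: r4=20-6=14
after OR r4, r4, #20: r4=14|20=30
after MUL r7, r7, r1: r7=66*4=264
after ADD r1, r1, #1: r1=4+1=5
CMP r1, #5  (cmp 5,5)
BNE top: not taken
halt.
Total executed instructions: 22.

22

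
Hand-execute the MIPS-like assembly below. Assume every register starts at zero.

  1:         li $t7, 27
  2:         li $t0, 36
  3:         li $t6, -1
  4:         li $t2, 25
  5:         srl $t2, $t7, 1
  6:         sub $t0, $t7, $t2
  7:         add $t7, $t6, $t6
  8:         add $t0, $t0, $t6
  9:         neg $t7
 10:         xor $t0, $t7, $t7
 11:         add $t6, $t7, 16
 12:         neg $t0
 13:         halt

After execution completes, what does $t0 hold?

0

after li $t7, 27: $t7=27
after li $t0, 36: $t0=36
after li $t6, -1: $t6=-1
after li $t2, 25: $t2=25
after srl $t2, $t7, 1: $t2=27>>1=13
after sub $t0, $t7, $t2: $t0=27-13=14
after add $t7, $t6, $t6: $t7=(-1)+(-1)=-2
after add $t0, $t0, $t6: $t0=14+(-1)=13
after neg $t7: $t7=-(-2)=2
after xor $t0, $t7, $t7: $t0=2^2=0
after add $t6, $t7, 16: $t6=2+16=18
after neg $t0: $t0=-(0)=0
halt.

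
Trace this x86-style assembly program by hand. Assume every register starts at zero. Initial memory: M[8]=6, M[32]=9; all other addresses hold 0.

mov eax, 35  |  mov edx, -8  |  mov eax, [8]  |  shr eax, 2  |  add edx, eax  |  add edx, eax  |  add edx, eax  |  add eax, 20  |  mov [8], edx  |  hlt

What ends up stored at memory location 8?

-5

after mov eax, 35: eax=35
after mov edx, -8: edx=-8
after mov eax, [8]: eax=M[8]=6
after shr eax, 2: eax=6>>2=1
after add edx, eax: edx=(-8)+1=-7
after add edx, eax: edx=(-7)+1=-6
after add edx, eax: edx=(-6)+1=-5
after add eax, 20: eax=1+20=21
mov [8], edx → M[8]=-5
halt.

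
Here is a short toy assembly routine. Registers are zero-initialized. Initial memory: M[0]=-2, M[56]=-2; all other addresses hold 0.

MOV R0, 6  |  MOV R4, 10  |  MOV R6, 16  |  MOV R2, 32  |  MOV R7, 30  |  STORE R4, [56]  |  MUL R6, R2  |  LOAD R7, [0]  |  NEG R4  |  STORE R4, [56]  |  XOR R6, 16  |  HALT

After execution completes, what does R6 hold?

after MOV R0, 6: R0=6
after MOV R4, 10: R4=10
after MOV R6, 16: R6=16
after MOV R2, 32: R2=32
after MOV R7, 30: R7=30
STORE R4, [56] → M[56]=10
after MUL R6, R2: R6=16*32=512
after LOAD R7, [0]: R7=M[0]=-2
after NEG R4: R4=-(10)=-10
STORE R4, [56] → M[56]=-10
after XOR R6, 16: R6=512^16=528
halt.

528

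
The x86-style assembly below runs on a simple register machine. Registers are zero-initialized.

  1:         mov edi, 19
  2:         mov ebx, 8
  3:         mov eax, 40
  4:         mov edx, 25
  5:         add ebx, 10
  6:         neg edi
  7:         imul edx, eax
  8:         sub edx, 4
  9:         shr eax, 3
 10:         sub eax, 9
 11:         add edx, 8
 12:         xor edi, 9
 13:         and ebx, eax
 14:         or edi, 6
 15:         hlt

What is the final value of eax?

edi=19
ebx=8
eax=40
edx=25
ebx=8+10=18
edi=-(19)=-19
edx=25*40=1000
edx=1000-4=996
eax=40>>3=5
eax=5-9=-4
edx=996+8=1004
edi=(-19)^9=-28
ebx=18&(-4)=16
edi=(-28)|6=-26
halt.

-4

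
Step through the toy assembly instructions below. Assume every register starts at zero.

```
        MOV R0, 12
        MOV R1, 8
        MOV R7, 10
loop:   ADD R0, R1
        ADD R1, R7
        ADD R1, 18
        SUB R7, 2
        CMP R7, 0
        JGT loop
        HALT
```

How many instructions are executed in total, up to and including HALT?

R0=12
R1=8
R7=10
R0=12+8=20
R1=8+10=18
R1=18+18=36
R7=10-2=8
CMP R7, 0  (cmp 8,0)
JGT loop: taken
R0=20+36=56
R1=36+8=44
R1=44+18=62
R7=8-2=6
CMP R7, 0  (cmp 6,0)
JGT loop: taken
R0=56+62=118
R1=62+6=68
R1=68+18=86
R7=6-2=4
CMP R7, 0  (cmp 4,0)
JGT loop: taken
R0=118+86=204
R1=86+4=90
R1=90+18=108
R7=4-2=2
CMP R7, 0  (cmp 2,0)
JGT loop: taken
R0=204+108=312
R1=108+2=110
R1=110+18=128
R7=2-2=0
CMP R7, 0  (cmp 0,0)
JGT loop: not taken
halt.
Total executed instructions: 34.

34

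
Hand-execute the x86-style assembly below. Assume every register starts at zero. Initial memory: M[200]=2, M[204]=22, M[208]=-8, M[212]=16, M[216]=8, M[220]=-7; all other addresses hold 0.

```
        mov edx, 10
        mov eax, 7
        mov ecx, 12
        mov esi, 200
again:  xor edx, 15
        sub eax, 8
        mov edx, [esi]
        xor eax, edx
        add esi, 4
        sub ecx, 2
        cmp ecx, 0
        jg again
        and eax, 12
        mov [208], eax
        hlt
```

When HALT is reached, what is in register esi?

224

mov edx, 10 → edx=10
mov eax, 7 → eax=7
mov ecx, 12 → ecx=12
mov esi, 200 → esi=200
xor edx, 15 → edx=10^15=5
sub eax, 8 → eax=7-8=-1
mov edx, [esi] → edx=M[200]=2
xor eax, edx → eax=(-1)^2=-3
add esi, 4 → esi=200+4=204
sub ecx, 2 → ecx=12-2=10
cmp ecx, 0  (cmp 10,0)
jg again: taken
xor edx, 15 → edx=2^15=13
sub eax, 8 → eax=(-3)-8=-11
mov edx, [esi] → edx=M[204]=22
xor eax, edx → eax=(-11)^22=-29
add esi, 4 → esi=204+4=208
sub ecx, 2 → ecx=10-2=8
cmp ecx, 0  (cmp 8,0)
jg again: taken
xor edx, 15 → edx=22^15=25
sub eax, 8 → eax=(-29)-8=-37
mov edx, [esi] → edx=M[208]=-8
xor eax, edx → eax=(-37)^(-8)=35
add esi, 4 → esi=208+4=212
sub ecx, 2 → ecx=8-2=6
cmp ecx, 0  (cmp 6,0)
jg again: taken
xor edx, 15 → edx=(-8)^15=-9
sub eax, 8 → eax=35-8=27
mov edx, [esi] → edx=M[212]=16
xor eax, edx → eax=27^16=11
add esi, 4 → esi=212+4=216
sub ecx, 2 → ecx=6-2=4
cmp ecx, 0  (cmp 4,0)
jg again: taken
xor edx, 15 → edx=16^15=31
sub eax, 8 → eax=11-8=3
mov edx, [esi] → edx=M[216]=8
xor eax, edx → eax=3^8=11
add esi, 4 → esi=216+4=220
sub ecx, 2 → ecx=4-2=2
cmp ecx, 0  (cmp 2,0)
jg again: taken
xor edx, 15 → edx=8^15=7
sub eax, 8 → eax=11-8=3
mov edx, [esi] → edx=M[220]=-7
xor eax, edx → eax=3^(-7)=-6
add esi, 4 → esi=220+4=224
sub ecx, 2 → ecx=2-2=0
cmp ecx, 0  (cmp 0,0)
jg again: not taken
and eax, 12 → eax=(-6)&12=8
mov [208], eax → M[208]=8
halt.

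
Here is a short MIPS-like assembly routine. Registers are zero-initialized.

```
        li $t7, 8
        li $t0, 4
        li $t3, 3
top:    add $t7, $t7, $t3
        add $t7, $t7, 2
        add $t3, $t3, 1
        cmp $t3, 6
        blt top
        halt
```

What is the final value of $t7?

after li $t7, 8: $t7=8
after li $t0, 4: $t0=4
after li $t3, 3: $t3=3
after add $t7, $t7, $t3: $t7=8+3=11
after add $t7, $t7, 2: $t7=11+2=13
after add $t3, $t3, 1: $t3=3+1=4
cmp $t3, 6  (cmp 4,6)
blt top: taken
after add $t7, $t7, $t3: $t7=13+4=17
after add $t7, $t7, 2: $t7=17+2=19
after add $t3, $t3, 1: $t3=4+1=5
cmp $t3, 6  (cmp 5,6)
blt top: taken
after add $t7, $t7, $t3: $t7=19+5=24
after add $t7, $t7, 2: $t7=24+2=26
after add $t3, $t3, 1: $t3=5+1=6
cmp $t3, 6  (cmp 6,6)
blt top: not taken
halt.

26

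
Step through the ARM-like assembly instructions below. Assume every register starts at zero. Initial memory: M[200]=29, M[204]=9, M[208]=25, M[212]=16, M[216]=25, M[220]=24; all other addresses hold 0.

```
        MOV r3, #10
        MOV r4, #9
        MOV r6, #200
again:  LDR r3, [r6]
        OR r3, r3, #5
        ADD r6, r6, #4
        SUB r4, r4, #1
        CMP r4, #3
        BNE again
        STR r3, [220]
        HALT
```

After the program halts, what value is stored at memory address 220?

r3=10
r4=9
r6=200
r3=M[200]=29
r3=29|5=29
r6=200+4=204
r4=9-1=8
CMP r4, #3  (cmp 8,3)
BNE again: taken
r3=M[204]=9
r3=9|5=13
r6=204+4=208
r4=8-1=7
CMP r4, #3  (cmp 7,3)
BNE again: taken
r3=M[208]=25
r3=25|5=29
r6=208+4=212
r4=7-1=6
CMP r4, #3  (cmp 6,3)
BNE again: taken
r3=M[212]=16
r3=16|5=21
r6=212+4=216
r4=6-1=5
CMP r4, #3  (cmp 5,3)
BNE again: taken
r3=M[216]=25
r3=25|5=29
r6=216+4=220
r4=5-1=4
CMP r4, #3  (cmp 4,3)
BNE again: taken
r3=M[220]=24
r3=24|5=29
r6=220+4=224
r4=4-1=3
CMP r4, #3  (cmp 3,3)
BNE again: not taken
STR r3, [220] → M[220]=29
halt.

29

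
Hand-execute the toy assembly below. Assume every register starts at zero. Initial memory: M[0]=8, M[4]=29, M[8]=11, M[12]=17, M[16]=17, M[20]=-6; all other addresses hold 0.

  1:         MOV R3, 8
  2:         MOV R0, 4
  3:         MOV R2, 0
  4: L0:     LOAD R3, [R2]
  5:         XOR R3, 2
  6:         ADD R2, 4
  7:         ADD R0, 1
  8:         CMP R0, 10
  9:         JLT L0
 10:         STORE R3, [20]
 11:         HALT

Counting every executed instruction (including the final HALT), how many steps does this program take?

41

after MOV R3, 8: R3=8
after MOV R0, 4: R0=4
after MOV R2, 0: R2=0
after LOAD R3, [R2]: R3=M[0]=8
after XOR R3, 2: R3=8^2=10
after ADD R2, 4: R2=0+4=4
after ADD R0, 1: R0=4+1=5
CMP R0, 10  (cmp 5,10)
JLT L0: taken
after LOAD R3, [R2]: R3=M[4]=29
after XOR R3, 2: R3=29^2=31
after ADD R2, 4: R2=4+4=8
after ADD R0, 1: R0=5+1=6
CMP R0, 10  (cmp 6,10)
JLT L0: taken
after LOAD R3, [R2]: R3=M[8]=11
after XOR R3, 2: R3=11^2=9
after ADD R2, 4: R2=8+4=12
after ADD R0, 1: R0=6+1=7
CMP R0, 10  (cmp 7,10)
JLT L0: taken
after LOAD R3, [R2]: R3=M[12]=17
after XOR R3, 2: R3=17^2=19
after ADD R2, 4: R2=12+4=16
after ADD R0, 1: R0=7+1=8
CMP R0, 10  (cmp 8,10)
JLT L0: taken
after LOAD R3, [R2]: R3=M[16]=17
after XOR R3, 2: R3=17^2=19
after ADD R2, 4: R2=16+4=20
after ADD R0, 1: R0=8+1=9
CMP R0, 10  (cmp 9,10)
JLT L0: taken
after LOAD R3, [R2]: R3=M[20]=-6
after XOR R3, 2: R3=(-6)^2=-8
after ADD R2, 4: R2=20+4=24
after ADD R0, 1: R0=9+1=10
CMP R0, 10  (cmp 10,10)
JLT L0: not taken
STORE R3, [20] → M[20]=-8
halt.
Total executed instructions: 41.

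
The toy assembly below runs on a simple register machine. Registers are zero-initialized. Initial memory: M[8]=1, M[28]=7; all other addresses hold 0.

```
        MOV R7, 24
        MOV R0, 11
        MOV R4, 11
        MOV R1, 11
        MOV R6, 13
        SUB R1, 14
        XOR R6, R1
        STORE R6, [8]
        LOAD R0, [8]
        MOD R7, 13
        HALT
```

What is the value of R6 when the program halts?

-16

R7=24
R0=11
R4=11
R1=11
R6=13
R1=11-14=-3
R6=13^(-3)=-16
STORE R6, [8] → M[8]=-16
R0=M[8]=-16
R7=24%13=11
halt.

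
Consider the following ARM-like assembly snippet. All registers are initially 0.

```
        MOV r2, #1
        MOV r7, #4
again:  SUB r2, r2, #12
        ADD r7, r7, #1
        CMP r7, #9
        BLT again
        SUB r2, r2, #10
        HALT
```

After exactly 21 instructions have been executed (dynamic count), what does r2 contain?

r2=1
r7=4
r2=1-12=-11
r7=4+1=5
CMP r7, #9  (cmp 5,9)
BLT again: taken
r2=(-11)-12=-23
r7=5+1=6
CMP r7, #9  (cmp 6,9)
BLT again: taken
r2=(-23)-12=-35
r7=6+1=7
CMP r7, #9  (cmp 7,9)
BLT again: taken
r2=(-35)-12=-47
r7=7+1=8
CMP r7, #9  (cmp 8,9)
BLT again: taken
r2=(-47)-12=-59
r7=8+1=9
CMP r7, #9  (cmp 9,9)
After step 21: r2 = -59.

-59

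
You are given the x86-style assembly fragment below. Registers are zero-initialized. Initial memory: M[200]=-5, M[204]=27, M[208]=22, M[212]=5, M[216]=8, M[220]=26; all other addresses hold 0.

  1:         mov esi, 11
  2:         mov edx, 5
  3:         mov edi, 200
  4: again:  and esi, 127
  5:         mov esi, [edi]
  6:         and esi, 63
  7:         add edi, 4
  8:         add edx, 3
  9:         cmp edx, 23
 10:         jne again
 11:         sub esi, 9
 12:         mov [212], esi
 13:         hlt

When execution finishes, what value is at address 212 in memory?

17

mov esi, 11 → esi=11
mov edx, 5 → edx=5
mov edi, 200 → edi=200
and esi, 127 → esi=11&127=11
mov esi, [edi] → esi=M[200]=-5
and esi, 63 → esi=(-5)&63=59
add edi, 4 → edi=200+4=204
add edx, 3 → edx=5+3=8
cmp edx, 23  (cmp 8,23)
jne again: taken
and esi, 127 → esi=59&127=59
mov esi, [edi] → esi=M[204]=27
and esi, 63 → esi=27&63=27
add edi, 4 → edi=204+4=208
add edx, 3 → edx=8+3=11
cmp edx, 23  (cmp 11,23)
jne again: taken
and esi, 127 → esi=27&127=27
mov esi, [edi] → esi=M[208]=22
and esi, 63 → esi=22&63=22
add edi, 4 → edi=208+4=212
add edx, 3 → edx=11+3=14
cmp edx, 23  (cmp 14,23)
jne again: taken
and esi, 127 → esi=22&127=22
mov esi, [edi] → esi=M[212]=5
and esi, 63 → esi=5&63=5
add edi, 4 → edi=212+4=216
add edx, 3 → edx=14+3=17
cmp edx, 23  (cmp 17,23)
jne again: taken
and esi, 127 → esi=5&127=5
mov esi, [edi] → esi=M[216]=8
and esi, 63 → esi=8&63=8
add edi, 4 → edi=216+4=220
add edx, 3 → edx=17+3=20
cmp edx, 23  (cmp 20,23)
jne again: taken
and esi, 127 → esi=8&127=8
mov esi, [edi] → esi=M[220]=26
and esi, 63 → esi=26&63=26
add edi, 4 → edi=220+4=224
add edx, 3 → edx=20+3=23
cmp edx, 23  (cmp 23,23)
jne again: not taken
sub esi, 9 → esi=26-9=17
mov [212], esi → M[212]=17
halt.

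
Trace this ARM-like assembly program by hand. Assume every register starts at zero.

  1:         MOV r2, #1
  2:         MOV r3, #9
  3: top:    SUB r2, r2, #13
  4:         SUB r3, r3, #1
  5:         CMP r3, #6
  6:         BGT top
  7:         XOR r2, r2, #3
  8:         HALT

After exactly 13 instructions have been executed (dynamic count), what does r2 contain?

r2=1
r3=9
r2=1-13=-12
r3=9-1=8
CMP r3, #6  (cmp 8,6)
BGT top: taken
r2=(-12)-13=-25
r3=8-1=7
CMP r3, #6  (cmp 7,6)
BGT top: taken
r2=(-25)-13=-38
r3=7-1=6
CMP r3, #6  (cmp 6,6)
After step 13: r2 = -38.

-38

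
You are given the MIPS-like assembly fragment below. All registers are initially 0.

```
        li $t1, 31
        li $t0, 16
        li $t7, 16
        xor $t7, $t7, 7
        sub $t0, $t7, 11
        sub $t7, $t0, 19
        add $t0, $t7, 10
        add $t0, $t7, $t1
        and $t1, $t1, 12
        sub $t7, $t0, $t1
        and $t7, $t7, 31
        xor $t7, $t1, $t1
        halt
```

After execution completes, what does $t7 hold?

$t1=31
$t0=16
$t7=16
$t7=16^7=23
$t0=23-11=12
$t7=12-19=-7
$t0=(-7)+10=3
$t0=(-7)+31=24
$t1=31&12=12
$t7=24-12=12
$t7=12&31=12
$t7=12^12=0
halt.

0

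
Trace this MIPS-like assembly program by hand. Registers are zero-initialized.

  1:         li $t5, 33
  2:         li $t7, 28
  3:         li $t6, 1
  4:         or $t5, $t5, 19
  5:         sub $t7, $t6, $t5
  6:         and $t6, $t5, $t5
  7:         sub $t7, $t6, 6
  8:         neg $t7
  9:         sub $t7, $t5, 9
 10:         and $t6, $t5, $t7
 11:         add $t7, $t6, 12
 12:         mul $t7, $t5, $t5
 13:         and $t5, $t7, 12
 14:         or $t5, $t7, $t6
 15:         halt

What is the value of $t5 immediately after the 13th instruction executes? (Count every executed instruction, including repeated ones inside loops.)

after li $t5, 33: $t5=33
after li $t7, 28: $t7=28
after li $t6, 1: $t6=1
after or $t5, $t5, 19: $t5=33|19=51
after sub $t7, $t6, $t5: $t7=1-51=-50
after and $t6, $t5, $t5: $t6=51&51=51
after sub $t7, $t6, 6: $t7=51-6=45
after neg $t7: $t7=-(45)=-45
after sub $t7, $t5, 9: $t7=51-9=42
after and $t6, $t5, $t7: $t6=51&42=34
after add $t7, $t6, 12: $t7=34+12=46
after mul $t7, $t5, $t5: $t7=51*51=2601
after and $t5, $t7, 12: $t5=2601&12=8
After step 13: $t5 = 8.

8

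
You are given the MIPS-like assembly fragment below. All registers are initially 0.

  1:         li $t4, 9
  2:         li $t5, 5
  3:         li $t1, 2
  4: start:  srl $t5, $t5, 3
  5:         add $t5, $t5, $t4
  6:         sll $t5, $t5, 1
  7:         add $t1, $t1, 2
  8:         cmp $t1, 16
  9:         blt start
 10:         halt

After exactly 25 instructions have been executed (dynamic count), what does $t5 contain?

22

$t4=9
$t5=5
$t1=2
$t5=5>>3=0
$t5=0+9=9
$t5=9<<1=18
$t1=2+2=4
cmp $t1, 16  (cmp 4,16)
blt start: taken
$t5=18>>3=2
$t5=2+9=11
$t5=11<<1=22
$t1=4+2=6
cmp $t1, 16  (cmp 6,16)
blt start: taken
$t5=22>>3=2
$t5=2+9=11
$t5=11<<1=22
$t1=6+2=8
cmp $t1, 16  (cmp 8,16)
blt start: taken
$t5=22>>3=2
$t5=2+9=11
$t5=11<<1=22
$t1=8+2=10
After step 25: $t5 = 22.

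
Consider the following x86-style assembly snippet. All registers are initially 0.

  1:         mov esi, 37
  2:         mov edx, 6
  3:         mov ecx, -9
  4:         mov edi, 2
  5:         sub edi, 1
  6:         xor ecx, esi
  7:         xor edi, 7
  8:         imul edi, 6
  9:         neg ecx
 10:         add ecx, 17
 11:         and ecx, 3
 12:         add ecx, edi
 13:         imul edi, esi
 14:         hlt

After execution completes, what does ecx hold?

after mov esi, 37: esi=37
after mov edx, 6: edx=6
after mov ecx, -9: ecx=-9
after mov edi, 2: edi=2
after sub edi, 1: edi=2-1=1
after xor ecx, esi: ecx=(-9)^37=-46
after xor edi, 7: edi=1^7=6
after imul edi, 6: edi=6*6=36
after neg ecx: ecx=-(-46)=46
after add ecx, 17: ecx=46+17=63
after and ecx, 3: ecx=63&3=3
after add ecx, edi: ecx=3+36=39
after imul edi, esi: edi=36*37=1332
halt.

39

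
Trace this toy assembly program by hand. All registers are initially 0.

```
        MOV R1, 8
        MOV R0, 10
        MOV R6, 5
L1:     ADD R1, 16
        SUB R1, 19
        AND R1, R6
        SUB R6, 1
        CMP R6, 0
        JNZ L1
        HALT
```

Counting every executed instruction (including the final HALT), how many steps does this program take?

34

after MOV R1, 8: R1=8
after MOV R0, 10: R0=10
after MOV R6, 5: R6=5
after ADD R1, 16: R1=8+16=24
after SUB R1, 19: R1=24-19=5
after AND R1, R6: R1=5&5=5
after SUB R6, 1: R6=5-1=4
CMP R6, 0  (cmp 4,0)
JNZ L1: taken
after ADD R1, 16: R1=5+16=21
after SUB R1, 19: R1=21-19=2
after AND R1, R6: R1=2&4=0
after SUB R6, 1: R6=4-1=3
CMP R6, 0  (cmp 3,0)
JNZ L1: taken
after ADD R1, 16: R1=0+16=16
after SUB R1, 19: R1=16-19=-3
after AND R1, R6: R1=(-3)&3=1
after SUB R6, 1: R6=3-1=2
CMP R6, 0  (cmp 2,0)
JNZ L1: taken
after ADD R1, 16: R1=1+16=17
after SUB R1, 19: R1=17-19=-2
after AND R1, R6: R1=(-2)&2=2
after SUB R6, 1: R6=2-1=1
CMP R6, 0  (cmp 1,0)
JNZ L1: taken
after ADD R1, 16: R1=2+16=18
after SUB R1, 19: R1=18-19=-1
after AND R1, R6: R1=(-1)&1=1
after SUB R6, 1: R6=1-1=0
CMP R6, 0  (cmp 0,0)
JNZ L1: not taken
halt.
Total executed instructions: 34.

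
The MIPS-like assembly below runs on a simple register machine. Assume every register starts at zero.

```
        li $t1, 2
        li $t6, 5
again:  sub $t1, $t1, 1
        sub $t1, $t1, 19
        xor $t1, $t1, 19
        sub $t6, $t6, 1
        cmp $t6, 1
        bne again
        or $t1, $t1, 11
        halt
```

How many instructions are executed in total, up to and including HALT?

28

$t1=2
$t6=5
$t1=2-1=1
$t1=1-19=-18
$t1=(-18)^19=-3
$t6=5-1=4
cmp $t6, 1  (cmp 4,1)
bne again: taken
$t1=(-3)-1=-4
$t1=(-4)-19=-23
$t1=(-23)^19=-6
$t6=4-1=3
cmp $t6, 1  (cmp 3,1)
bne again: taken
$t1=(-6)-1=-7
$t1=(-7)-19=-26
$t1=(-26)^19=-11
$t6=3-1=2
cmp $t6, 1  (cmp 2,1)
bne again: taken
$t1=(-11)-1=-12
$t1=(-12)-19=-31
$t1=(-31)^19=-14
$t6=2-1=1
cmp $t6, 1  (cmp 1,1)
bne again: not taken
$t1=(-14)|11=-5
halt.
Total executed instructions: 28.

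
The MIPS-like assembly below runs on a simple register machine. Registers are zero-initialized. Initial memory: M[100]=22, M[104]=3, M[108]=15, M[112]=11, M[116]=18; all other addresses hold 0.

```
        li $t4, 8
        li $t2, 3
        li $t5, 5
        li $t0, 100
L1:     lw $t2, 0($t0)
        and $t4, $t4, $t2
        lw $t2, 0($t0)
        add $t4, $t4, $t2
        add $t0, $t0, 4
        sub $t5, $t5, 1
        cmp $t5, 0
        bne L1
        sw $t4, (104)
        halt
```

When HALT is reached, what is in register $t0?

120

li $t4, 8 → $t4=8
li $t2, 3 → $t2=3
li $t5, 5 → $t5=5
li $t0, 100 → $t0=100
lw $t2, 0($t0) → $t2=M[100]=22
and $t4, $t4, $t2 → $t4=8&22=0
lw $t2, 0($t0) → $t2=M[100]=22
add $t4, $t4, $t2 → $t4=0+22=22
add $t0, $t0, 4 → $t0=100+4=104
sub $t5, $t5, 1 → $t5=5-1=4
cmp $t5, 0  (cmp 4,0)
bne L1: taken
lw $t2, 0($t0) → $t2=M[104]=3
and $t4, $t4, $t2 → $t4=22&3=2
lw $t2, 0($t0) → $t2=M[104]=3
add $t4, $t4, $t2 → $t4=2+3=5
add $t0, $t0, 4 → $t0=104+4=108
sub $t5, $t5, 1 → $t5=4-1=3
cmp $t5, 0  (cmp 3,0)
bne L1: taken
lw $t2, 0($t0) → $t2=M[108]=15
and $t4, $t4, $t2 → $t4=5&15=5
lw $t2, 0($t0) → $t2=M[108]=15
add $t4, $t4, $t2 → $t4=5+15=20
add $t0, $t0, 4 → $t0=108+4=112
sub $t5, $t5, 1 → $t5=3-1=2
cmp $t5, 0  (cmp 2,0)
bne L1: taken
lw $t2, 0($t0) → $t2=M[112]=11
and $t4, $t4, $t2 → $t4=20&11=0
lw $t2, 0($t0) → $t2=M[112]=11
add $t4, $t4, $t2 → $t4=0+11=11
add $t0, $t0, 4 → $t0=112+4=116
sub $t5, $t5, 1 → $t5=2-1=1
cmp $t5, 0  (cmp 1,0)
bne L1: taken
lw $t2, 0($t0) → $t2=M[116]=18
and $t4, $t4, $t2 → $t4=11&18=2
lw $t2, 0($t0) → $t2=M[116]=18
add $t4, $t4, $t2 → $t4=2+18=20
add $t0, $t0, 4 → $t0=116+4=120
sub $t5, $t5, 1 → $t5=1-1=0
cmp $t5, 0  (cmp 0,0)
bne L1: not taken
sw $t4, (104) → M[104]=20
halt.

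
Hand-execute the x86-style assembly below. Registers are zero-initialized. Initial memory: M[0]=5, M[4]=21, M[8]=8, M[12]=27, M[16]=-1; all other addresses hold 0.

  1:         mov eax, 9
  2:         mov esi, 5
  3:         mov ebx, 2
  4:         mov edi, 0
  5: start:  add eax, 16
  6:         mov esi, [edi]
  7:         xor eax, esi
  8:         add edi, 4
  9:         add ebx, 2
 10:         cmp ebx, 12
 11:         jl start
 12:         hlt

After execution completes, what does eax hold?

eax=9
esi=5
ebx=2
edi=0
eax=9+16=25
esi=M[0]=5
eax=25^5=28
edi=0+4=4
ebx=2+2=4
cmp ebx, 12  (cmp 4,12)
jl start: taken
eax=28+16=44
esi=M[4]=21
eax=44^21=57
edi=4+4=8
ebx=4+2=6
cmp ebx, 12  (cmp 6,12)
jl start: taken
eax=57+16=73
esi=M[8]=8
eax=73^8=65
edi=8+4=12
ebx=6+2=8
cmp ebx, 12  (cmp 8,12)
jl start: taken
eax=65+16=81
esi=M[12]=27
eax=81^27=74
edi=12+4=16
ebx=8+2=10
cmp ebx, 12  (cmp 10,12)
jl start: taken
eax=74+16=90
esi=M[16]=-1
eax=90^(-1)=-91
edi=16+4=20
ebx=10+2=12
cmp ebx, 12  (cmp 12,12)
jl start: not taken
halt.

-91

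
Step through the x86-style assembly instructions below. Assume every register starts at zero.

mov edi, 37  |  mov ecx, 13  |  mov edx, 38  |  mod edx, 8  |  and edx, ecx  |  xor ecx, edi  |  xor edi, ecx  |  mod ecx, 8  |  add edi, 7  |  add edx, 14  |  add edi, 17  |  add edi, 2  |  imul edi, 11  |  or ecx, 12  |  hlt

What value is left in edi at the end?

edi=37
ecx=13
edx=38
edx=38%8=6
edx=6&13=4
ecx=13^37=40
edi=37^40=13
ecx=40%8=0
edi=13+7=20
edx=4+14=18
edi=20+17=37
edi=37+2=39
edi=39*11=429
ecx=0|12=12
halt.

429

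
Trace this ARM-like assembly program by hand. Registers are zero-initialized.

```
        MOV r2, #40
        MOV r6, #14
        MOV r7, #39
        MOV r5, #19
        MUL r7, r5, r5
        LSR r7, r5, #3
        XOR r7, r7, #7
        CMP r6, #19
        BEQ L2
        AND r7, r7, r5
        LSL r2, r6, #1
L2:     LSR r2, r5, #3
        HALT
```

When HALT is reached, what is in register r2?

2

after MOV r2, #40: r2=40
after MOV r6, #14: r6=14
after MOV r7, #39: r7=39
after MOV r5, #19: r5=19
after MUL r7, r5, r5: r7=19*19=361
after LSR r7, r5, #3: r7=19>>3=2
after XOR r7, r7, #7: r7=2^7=5
CMP r6, #19  (cmp 14,19)
BEQ L2: not taken
after AND r7, r7, r5: r7=5&19=1
after LSL r2, r6, #1: r2=14<<1=28
after LSR r2, r5, #3: r2=19>>3=2
halt.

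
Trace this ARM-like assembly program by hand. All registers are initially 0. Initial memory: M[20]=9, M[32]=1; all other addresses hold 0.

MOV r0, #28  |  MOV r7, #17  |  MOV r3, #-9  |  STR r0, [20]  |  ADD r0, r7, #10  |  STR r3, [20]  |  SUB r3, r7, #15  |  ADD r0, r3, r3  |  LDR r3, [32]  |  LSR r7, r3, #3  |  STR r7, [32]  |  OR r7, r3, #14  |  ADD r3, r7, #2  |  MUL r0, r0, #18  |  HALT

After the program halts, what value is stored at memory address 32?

0

after MOV r0, #28: r0=28
after MOV r7, #17: r7=17
after MOV r3, #-9: r3=-9
STR r0, [20] → M[20]=28
after ADD r0, r7, #10: r0=17+10=27
STR r3, [20] → M[20]=-9
after SUB r3, r7, #15: r3=17-15=2
after ADD r0, r3, r3: r0=2+2=4
after LDR r3, [32]: r3=M[32]=1
after LSR r7, r3, #3: r7=1>>3=0
STR r7, [32] → M[32]=0
after OR r7, r3, #14: r7=1|14=15
after ADD r3, r7, #2: r3=15+2=17
after MUL r0, r0, #18: r0=4*18=72
halt.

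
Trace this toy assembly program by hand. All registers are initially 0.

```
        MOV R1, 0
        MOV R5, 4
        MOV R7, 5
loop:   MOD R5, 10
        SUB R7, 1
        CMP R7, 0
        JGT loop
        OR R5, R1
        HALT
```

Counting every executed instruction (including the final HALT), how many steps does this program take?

MOV R1, 0 → R1=0
MOV R5, 4 → R5=4
MOV R7, 5 → R7=5
MOD R5, 10 → R5=4%10=4
SUB R7, 1 → R7=5-1=4
CMP R7, 0  (cmp 4,0)
JGT loop: taken
MOD R5, 10 → R5=4%10=4
SUB R7, 1 → R7=4-1=3
CMP R7, 0  (cmp 3,0)
JGT loop: taken
MOD R5, 10 → R5=4%10=4
SUB R7, 1 → R7=3-1=2
CMP R7, 0  (cmp 2,0)
JGT loop: taken
MOD R5, 10 → R5=4%10=4
SUB R7, 1 → R7=2-1=1
CMP R7, 0  (cmp 1,0)
JGT loop: taken
MOD R5, 10 → R5=4%10=4
SUB R7, 1 → R7=1-1=0
CMP R7, 0  (cmp 0,0)
JGT loop: not taken
OR R5, R1 → R5=4|0=4
halt.
Total executed instructions: 25.

25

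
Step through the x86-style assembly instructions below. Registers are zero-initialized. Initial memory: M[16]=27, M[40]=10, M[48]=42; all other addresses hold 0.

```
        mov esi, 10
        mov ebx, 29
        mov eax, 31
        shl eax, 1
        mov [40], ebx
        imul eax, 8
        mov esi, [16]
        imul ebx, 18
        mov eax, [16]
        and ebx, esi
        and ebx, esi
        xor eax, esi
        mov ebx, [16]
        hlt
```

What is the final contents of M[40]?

after mov esi, 10: esi=10
after mov ebx, 29: ebx=29
after mov eax, 31: eax=31
after shl eax, 1: eax=31<<1=62
mov [40], ebx → M[40]=29
after imul eax, 8: eax=62*8=496
after mov esi, [16]: esi=M[16]=27
after imul ebx, 18: ebx=29*18=522
after mov eax, [16]: eax=M[16]=27
after and ebx, esi: ebx=522&27=10
after and ebx, esi: ebx=10&27=10
after xor eax, esi: eax=27^27=0
after mov ebx, [16]: ebx=M[16]=27
halt.

29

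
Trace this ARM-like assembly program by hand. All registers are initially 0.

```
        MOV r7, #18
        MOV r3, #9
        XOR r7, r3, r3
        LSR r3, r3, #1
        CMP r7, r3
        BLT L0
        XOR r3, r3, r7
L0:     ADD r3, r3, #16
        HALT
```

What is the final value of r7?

0

MOV r7, #18 → r7=18
MOV r3, #9 → r3=9
XOR r7, r3, r3 → r7=9^9=0
LSR r3, r3, #1 → r3=9>>1=4
CMP r7, r3  (cmp 0,4)
BLT L0: taken
ADD r3, r3, #16 → r3=4+16=20
halt.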